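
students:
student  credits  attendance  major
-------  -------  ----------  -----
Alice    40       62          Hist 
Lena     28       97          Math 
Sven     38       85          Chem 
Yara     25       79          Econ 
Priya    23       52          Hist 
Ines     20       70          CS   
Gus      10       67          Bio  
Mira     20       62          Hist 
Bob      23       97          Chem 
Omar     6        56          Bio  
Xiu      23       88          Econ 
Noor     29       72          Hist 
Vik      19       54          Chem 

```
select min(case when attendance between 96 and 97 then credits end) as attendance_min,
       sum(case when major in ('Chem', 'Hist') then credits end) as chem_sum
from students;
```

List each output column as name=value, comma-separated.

[attendance_min: attendance between 96 and 97]
student=Alice: ✗
student=Lena: ✓ → 28
student=Sven: ✗
student=Yara: ✗
student=Priya: ✗
student=Ines: ✗
student=Gus: ✗
student=Mira: ✗
student=Bob: ✓ → 23
student=Omar: ✗
student=Xiu: ✗
student=Noor: ✗
student=Vik: ✗
attendance_min = MIN(28, 23) = 23
—
[chem_sum: major in ('Chem', 'Hist')]
student=Alice: ✓ → 40
student=Lena: ✗
student=Sven: ✓ → 38
student=Yara: ✗
student=Priya: ✓ → 23
student=Ines: ✗
student=Gus: ✗
student=Mira: ✓ → 20
student=Bob: ✓ → 23
student=Omar: ✗
student=Xiu: ✗
student=Noor: ✓ → 29
student=Vik: ✓ → 19
chem_sum = 40 + 38 + 23 + 20 + 23 + 29 + 19 = 192

attendance_min=23, chem_sum=192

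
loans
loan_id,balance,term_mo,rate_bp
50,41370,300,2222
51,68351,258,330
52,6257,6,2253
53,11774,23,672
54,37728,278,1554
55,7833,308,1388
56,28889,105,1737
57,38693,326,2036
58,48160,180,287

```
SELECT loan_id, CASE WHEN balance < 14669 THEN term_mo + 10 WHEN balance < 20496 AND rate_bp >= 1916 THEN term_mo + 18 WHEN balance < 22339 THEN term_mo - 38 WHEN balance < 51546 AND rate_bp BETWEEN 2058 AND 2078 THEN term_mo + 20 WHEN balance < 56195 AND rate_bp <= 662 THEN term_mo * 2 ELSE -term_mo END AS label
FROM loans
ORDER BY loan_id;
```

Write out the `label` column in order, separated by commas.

-300, -258, 16, 33, -278, 318, -105, -326, 360

loan_id=50: ELSE → -300
loan_id=51: ELSE → -258
loan_id=52: balance < 14669 → 16
loan_id=53: balance < 14669 → 33
loan_id=54: ELSE → -278
loan_id=55: balance < 14669 → 318
loan_id=56: ELSE → -105
loan_id=57: ELSE → -326
loan_id=58: balance < 56195 AND rate_bp <= 662 → 360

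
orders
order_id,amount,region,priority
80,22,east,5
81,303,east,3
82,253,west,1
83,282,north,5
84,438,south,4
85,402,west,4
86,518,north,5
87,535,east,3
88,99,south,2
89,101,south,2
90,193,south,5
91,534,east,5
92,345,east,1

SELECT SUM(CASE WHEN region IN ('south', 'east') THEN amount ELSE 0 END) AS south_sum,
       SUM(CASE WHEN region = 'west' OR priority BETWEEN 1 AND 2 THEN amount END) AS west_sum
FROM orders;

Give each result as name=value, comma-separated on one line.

south_sum=2570, west_sum=1200

[south_sum: region IN ('south', 'east')]
order_id=80: ✓ → 22
order_id=81: ✓ → 303
order_id=82: ✗
order_id=83: ✗
order_id=84: ✓ → 438
order_id=85: ✗
order_id=86: ✗
order_id=87: ✓ → 535
order_id=88: ✓ → 99
order_id=89: ✓ → 101
order_id=90: ✓ → 193
order_id=91: ✓ → 534
order_id=92: ✓ → 345
south_sum = 22 + 303 + 438 + 535 + 99 + 101 + 193 + 534 + 345 = 2570
—
[west_sum: region = 'west' OR priority BETWEEN 1 AND 2]
order_id=80: ✗
order_id=81: ✗
order_id=82: ✓ → 253
order_id=83: ✗
order_id=84: ✗
order_id=85: ✓ → 402
order_id=86: ✗
order_id=87: ✗
order_id=88: ✓ → 99
order_id=89: ✓ → 101
order_id=90: ✗
order_id=91: ✗
order_id=92: ✓ → 345
west_sum = 253 + 402 + 99 + 101 + 345 = 1200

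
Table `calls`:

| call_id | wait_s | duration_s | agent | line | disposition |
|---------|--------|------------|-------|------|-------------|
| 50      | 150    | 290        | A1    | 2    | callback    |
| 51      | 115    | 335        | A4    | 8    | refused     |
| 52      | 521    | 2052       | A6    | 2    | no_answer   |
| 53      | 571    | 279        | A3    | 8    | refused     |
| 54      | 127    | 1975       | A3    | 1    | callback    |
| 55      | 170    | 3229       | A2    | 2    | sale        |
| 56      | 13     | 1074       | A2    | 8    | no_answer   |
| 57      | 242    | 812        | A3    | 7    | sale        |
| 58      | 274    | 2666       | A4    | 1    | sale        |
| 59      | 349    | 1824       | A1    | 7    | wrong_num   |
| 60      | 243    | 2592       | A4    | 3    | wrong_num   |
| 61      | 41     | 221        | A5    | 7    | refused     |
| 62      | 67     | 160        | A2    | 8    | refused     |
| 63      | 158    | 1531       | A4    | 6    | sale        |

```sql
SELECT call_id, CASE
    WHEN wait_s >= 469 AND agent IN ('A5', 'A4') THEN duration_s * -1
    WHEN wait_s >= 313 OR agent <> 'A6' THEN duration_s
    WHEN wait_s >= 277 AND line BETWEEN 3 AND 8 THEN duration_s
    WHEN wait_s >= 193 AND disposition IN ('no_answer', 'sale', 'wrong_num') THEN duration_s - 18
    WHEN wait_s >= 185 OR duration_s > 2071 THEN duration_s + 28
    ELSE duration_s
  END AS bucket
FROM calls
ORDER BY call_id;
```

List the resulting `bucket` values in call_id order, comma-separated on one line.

290, 335, 2052, 279, 1975, 3229, 1074, 812, 2666, 1824, 2592, 221, 160, 1531

call_id=50: wait_s >= 313 OR agent <> 'A6' → 290
call_id=51: wait_s >= 313 OR agent <> 'A6' → 335
call_id=52: wait_s >= 313 OR agent <> 'A6' → 2052
call_id=53: wait_s >= 313 OR agent <> 'A6' → 279
call_id=54: wait_s >= 313 OR agent <> 'A6' → 1975
call_id=55: wait_s >= 313 OR agent <> 'A6' → 3229
call_id=56: wait_s >= 313 OR agent <> 'A6' → 1074
call_id=57: wait_s >= 313 OR agent <> 'A6' → 812
call_id=58: wait_s >= 313 OR agent <> 'A6' → 2666
call_id=59: wait_s >= 313 OR agent <> 'A6' → 1824
call_id=60: wait_s >= 313 OR agent <> 'A6' → 2592
call_id=61: wait_s >= 313 OR agent <> 'A6' → 221
call_id=62: wait_s >= 313 OR agent <> 'A6' → 160
call_id=63: wait_s >= 313 OR agent <> 'A6' → 1531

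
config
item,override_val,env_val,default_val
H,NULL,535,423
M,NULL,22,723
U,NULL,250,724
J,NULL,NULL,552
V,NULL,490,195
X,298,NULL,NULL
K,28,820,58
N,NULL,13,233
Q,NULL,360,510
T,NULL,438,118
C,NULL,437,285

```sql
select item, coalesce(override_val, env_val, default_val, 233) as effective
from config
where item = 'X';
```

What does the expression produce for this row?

item = X: override_val=298, env_val=NULL, default_val=NULL.
override_val=298 → 298

298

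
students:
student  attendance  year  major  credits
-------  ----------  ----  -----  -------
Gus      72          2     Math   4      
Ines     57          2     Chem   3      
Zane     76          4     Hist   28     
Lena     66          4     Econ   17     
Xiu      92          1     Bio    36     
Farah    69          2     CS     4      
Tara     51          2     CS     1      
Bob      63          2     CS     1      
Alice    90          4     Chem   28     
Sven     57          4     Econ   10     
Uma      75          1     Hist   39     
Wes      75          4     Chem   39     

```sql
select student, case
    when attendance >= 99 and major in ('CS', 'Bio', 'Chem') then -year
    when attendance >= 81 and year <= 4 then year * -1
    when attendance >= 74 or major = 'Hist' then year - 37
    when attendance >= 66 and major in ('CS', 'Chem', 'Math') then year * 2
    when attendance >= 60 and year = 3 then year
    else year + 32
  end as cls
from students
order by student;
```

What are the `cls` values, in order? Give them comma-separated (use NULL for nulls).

student=Alice: attendance >= 81 and year <= 4 → -4
student=Bob: ELSE → 34
student=Farah: attendance >= 66 and major in ('CS', 'Chem', 'Math') → 4
student=Gus: attendance >= 66 and major in ('CS', 'Chem', 'Math') → 4
student=Ines: ELSE → 34
student=Lena: ELSE → 36
student=Sven: ELSE → 36
student=Tara: ELSE → 34
student=Uma: attendance >= 74 or major = 'Hist' → -36
student=Wes: attendance >= 74 or major = 'Hist' → -33
student=Xiu: attendance >= 81 and year <= 4 → -1
student=Zane: attendance >= 74 or major = 'Hist' → -33

-4, 34, 4, 4, 34, 36, 36, 34, -36, -33, -1, -33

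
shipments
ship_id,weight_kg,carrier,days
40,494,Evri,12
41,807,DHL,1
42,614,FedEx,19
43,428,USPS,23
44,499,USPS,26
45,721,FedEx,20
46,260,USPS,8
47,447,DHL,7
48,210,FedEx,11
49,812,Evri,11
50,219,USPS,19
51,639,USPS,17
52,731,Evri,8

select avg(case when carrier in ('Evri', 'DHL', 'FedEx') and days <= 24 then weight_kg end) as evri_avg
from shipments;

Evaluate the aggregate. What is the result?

ship_id=40: ✓ → 494
ship_id=41: ✓ → 807
ship_id=42: ✓ → 614
ship_id=43: ✗
ship_id=44: ✗
ship_id=45: ✓ → 721
ship_id=46: ✗
ship_id=47: ✓ → 447
ship_id=48: ✓ → 210
ship_id=49: ✓ → 812
ship_id=50: ✗
ship_id=51: ✗
ship_id=52: ✓ → 731
evri_avg = (494 + 807 + 614 + 721 + 447 + 210 + 812 + 731) / 8 = 604.5

604.5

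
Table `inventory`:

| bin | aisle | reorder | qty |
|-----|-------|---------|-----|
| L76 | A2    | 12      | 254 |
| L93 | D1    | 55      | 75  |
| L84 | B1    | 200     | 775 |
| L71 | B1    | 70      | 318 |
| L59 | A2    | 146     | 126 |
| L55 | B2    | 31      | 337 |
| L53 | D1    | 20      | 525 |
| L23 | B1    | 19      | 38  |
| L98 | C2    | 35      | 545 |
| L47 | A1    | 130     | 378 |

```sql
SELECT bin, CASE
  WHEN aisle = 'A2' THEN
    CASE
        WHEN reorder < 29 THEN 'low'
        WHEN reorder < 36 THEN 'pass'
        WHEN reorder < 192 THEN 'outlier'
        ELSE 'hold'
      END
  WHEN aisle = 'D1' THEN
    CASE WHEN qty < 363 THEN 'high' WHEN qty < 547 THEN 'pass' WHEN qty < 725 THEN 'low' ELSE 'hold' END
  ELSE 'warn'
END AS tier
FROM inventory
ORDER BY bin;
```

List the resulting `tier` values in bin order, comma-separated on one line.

warn, warn, pass, warn, outlier, warn, low, warn, high, warn

bin=L23: aisle='B1' → outer ELSE → warn
bin=L47: aisle='A1' → outer ELSE → warn
bin=L53: aisle='D1' → inner[qty < 547] → pass
bin=L55: aisle='B2' → outer ELSE → warn
bin=L59: aisle='A2' → inner[reorder < 192] → outlier
bin=L71: aisle='B1' → outer ELSE → warn
bin=L76: aisle='A2' → inner[reorder < 29] → low
bin=L84: aisle='B1' → outer ELSE → warn
bin=L93: aisle='D1' → inner[qty < 363] → high
bin=L98: aisle='C2' → outer ELSE → warn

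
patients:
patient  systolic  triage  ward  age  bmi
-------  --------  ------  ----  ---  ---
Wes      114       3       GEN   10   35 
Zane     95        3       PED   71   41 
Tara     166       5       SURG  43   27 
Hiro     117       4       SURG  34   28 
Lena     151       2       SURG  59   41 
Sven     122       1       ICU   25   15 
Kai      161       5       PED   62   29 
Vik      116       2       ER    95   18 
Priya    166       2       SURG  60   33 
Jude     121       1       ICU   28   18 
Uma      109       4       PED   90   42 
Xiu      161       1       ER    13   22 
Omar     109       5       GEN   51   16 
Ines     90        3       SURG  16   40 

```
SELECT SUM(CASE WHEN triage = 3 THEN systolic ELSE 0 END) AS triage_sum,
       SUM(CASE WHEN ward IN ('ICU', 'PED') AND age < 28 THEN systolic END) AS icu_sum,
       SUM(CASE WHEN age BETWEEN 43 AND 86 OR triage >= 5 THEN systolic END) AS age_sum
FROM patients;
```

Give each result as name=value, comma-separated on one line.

[triage_sum: triage = 3]
patient=Wes: ✓ → 114
patient=Zane: ✓ → 95
patient=Tara: ✗
patient=Hiro: ✗
patient=Lena: ✗
patient=Sven: ✗
patient=Kai: ✗
patient=Vik: ✗
patient=Priya: ✗
patient=Jude: ✗
patient=Uma: ✗
patient=Xiu: ✗
patient=Omar: ✗
patient=Ines: ✓ → 90
triage_sum = 114 + 95 + 90 = 299
—
[icu_sum: ward IN ('ICU', 'PED') AND age < 28]
patient=Wes: ✗
patient=Zane: ✗
patient=Tara: ✗
patient=Hiro: ✗
patient=Lena: ✗
patient=Sven: ✓ → 122
patient=Kai: ✗
patient=Vik: ✗
patient=Priya: ✗
patient=Jude: ✗
patient=Uma: ✗
patient=Xiu: ✗
patient=Omar: ✗
patient=Ines: ✗
icu_sum = 122
—
[age_sum: age BETWEEN 43 AND 86 OR triage >= 5]
patient=Wes: ✗
patient=Zane: ✓ → 95
patient=Tara: ✓ → 166
patient=Hiro: ✗
patient=Lena: ✓ → 151
patient=Sven: ✗
patient=Kai: ✓ → 161
patient=Vik: ✗
patient=Priya: ✓ → 166
patient=Jude: ✗
patient=Uma: ✗
patient=Xiu: ✗
patient=Omar: ✓ → 109
patient=Ines: ✗
age_sum = 95 + 166 + 151 + 161 + 166 + 109 = 848

triage_sum=299, icu_sum=122, age_sum=848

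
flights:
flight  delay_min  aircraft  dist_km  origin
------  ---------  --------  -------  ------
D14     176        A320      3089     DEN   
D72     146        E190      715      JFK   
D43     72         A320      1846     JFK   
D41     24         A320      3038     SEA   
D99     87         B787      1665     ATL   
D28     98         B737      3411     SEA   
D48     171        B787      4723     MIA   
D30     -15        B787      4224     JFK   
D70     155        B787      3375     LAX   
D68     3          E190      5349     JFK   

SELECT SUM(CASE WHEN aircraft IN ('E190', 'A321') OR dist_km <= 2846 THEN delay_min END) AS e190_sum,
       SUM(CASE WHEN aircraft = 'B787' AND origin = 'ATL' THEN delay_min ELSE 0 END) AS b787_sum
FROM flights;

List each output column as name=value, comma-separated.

[e190_sum: aircraft IN ('E190', 'A321') OR dist_km <= 2846]
flight=D14: ✗
flight=D72: ✓ → 146
flight=D43: ✓ → 72
flight=D41: ✗
flight=D99: ✓ → 87
flight=D28: ✗
flight=D48: ✗
flight=D30: ✗
flight=D70: ✗
flight=D68: ✓ → 3
e190_sum = 146 + 72 + 87 + 3 = 308
—
[b787_sum: aircraft = 'B787' AND origin = 'ATL']
flight=D14: ✗
flight=D72: ✗
flight=D43: ✗
flight=D41: ✗
flight=D99: ✓ → 87
flight=D28: ✗
flight=D48: ✗
flight=D30: ✗
flight=D70: ✗
flight=D68: ✗
b787_sum = 87

e190_sum=308, b787_sum=87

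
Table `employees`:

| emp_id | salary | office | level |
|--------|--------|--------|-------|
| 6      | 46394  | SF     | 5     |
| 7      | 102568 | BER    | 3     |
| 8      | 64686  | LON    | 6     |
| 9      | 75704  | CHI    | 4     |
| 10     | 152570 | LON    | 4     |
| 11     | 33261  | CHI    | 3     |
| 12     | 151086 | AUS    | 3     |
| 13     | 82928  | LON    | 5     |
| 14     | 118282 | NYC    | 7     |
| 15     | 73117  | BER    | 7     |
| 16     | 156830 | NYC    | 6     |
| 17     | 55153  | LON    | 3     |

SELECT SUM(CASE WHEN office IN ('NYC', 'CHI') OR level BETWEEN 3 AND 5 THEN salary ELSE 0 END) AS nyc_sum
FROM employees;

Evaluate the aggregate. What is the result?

974776

emp_id=6: ✓ → 46394
emp_id=7: ✓ → 102568
emp_id=8: ✗
emp_id=9: ✓ → 75704
emp_id=10: ✓ → 152570
emp_id=11: ✓ → 33261
emp_id=12: ✓ → 151086
emp_id=13: ✓ → 82928
emp_id=14: ✓ → 118282
emp_id=15: ✗
emp_id=16: ✓ → 156830
emp_id=17: ✓ → 55153
nyc_sum = 46394 + 102568 + 75704 + 152570 + 33261 + 151086 + 82928 + 118282 + 156830 + 55153 = 974776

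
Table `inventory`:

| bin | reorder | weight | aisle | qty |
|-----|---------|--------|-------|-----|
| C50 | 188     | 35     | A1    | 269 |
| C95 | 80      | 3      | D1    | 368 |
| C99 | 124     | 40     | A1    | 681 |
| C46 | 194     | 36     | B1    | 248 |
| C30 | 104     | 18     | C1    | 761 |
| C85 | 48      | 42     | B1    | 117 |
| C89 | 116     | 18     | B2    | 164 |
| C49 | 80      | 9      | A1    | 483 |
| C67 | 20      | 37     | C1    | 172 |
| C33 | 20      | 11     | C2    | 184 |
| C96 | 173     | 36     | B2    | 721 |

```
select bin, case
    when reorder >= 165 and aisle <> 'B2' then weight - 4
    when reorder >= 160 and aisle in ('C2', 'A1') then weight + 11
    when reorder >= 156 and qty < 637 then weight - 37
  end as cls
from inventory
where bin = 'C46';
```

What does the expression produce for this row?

32

bin = C46: reorder=194, weight=36, aisle=B1, qty=248.
reorder >= 165 and aisle <> 'B2' → true → 32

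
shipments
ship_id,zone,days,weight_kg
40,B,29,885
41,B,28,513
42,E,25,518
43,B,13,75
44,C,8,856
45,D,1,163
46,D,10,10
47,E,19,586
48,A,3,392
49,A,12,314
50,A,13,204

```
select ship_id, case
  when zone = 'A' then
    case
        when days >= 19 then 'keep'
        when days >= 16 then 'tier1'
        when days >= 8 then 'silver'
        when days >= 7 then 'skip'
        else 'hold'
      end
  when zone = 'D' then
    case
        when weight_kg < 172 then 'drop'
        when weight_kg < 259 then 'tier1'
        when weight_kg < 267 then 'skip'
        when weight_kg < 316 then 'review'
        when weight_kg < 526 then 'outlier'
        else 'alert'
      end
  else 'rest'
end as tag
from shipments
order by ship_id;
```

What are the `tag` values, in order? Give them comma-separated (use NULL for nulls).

ship_id=40: zone='B' → outer ELSE → rest
ship_id=41: zone='B' → outer ELSE → rest
ship_id=42: zone='E' → outer ELSE → rest
ship_id=43: zone='B' → outer ELSE → rest
ship_id=44: zone='C' → outer ELSE → rest
ship_id=45: zone='D' → inner[weight_kg < 172] → drop
ship_id=46: zone='D' → inner[weight_kg < 172] → drop
ship_id=47: zone='E' → outer ELSE → rest
ship_id=48: zone='A' → inner[ELSE] → hold
ship_id=49: zone='A' → inner[days >= 8] → silver
ship_id=50: zone='A' → inner[days >= 8] → silver

rest, rest, rest, rest, rest, drop, drop, rest, hold, silver, silver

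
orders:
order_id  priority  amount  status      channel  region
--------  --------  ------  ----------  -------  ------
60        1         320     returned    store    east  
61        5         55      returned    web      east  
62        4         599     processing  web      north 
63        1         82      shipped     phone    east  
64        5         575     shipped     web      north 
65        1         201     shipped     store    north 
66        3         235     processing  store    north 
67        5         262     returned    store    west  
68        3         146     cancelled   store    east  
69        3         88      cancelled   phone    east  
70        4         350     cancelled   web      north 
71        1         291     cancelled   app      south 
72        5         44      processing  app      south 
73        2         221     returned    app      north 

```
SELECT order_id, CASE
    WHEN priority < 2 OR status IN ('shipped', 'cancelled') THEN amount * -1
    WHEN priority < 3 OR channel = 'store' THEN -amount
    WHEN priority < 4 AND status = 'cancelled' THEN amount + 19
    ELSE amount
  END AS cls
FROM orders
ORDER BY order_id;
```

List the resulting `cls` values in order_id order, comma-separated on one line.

-320, 55, 599, -82, -575, -201, -235, -262, -146, -88, -350, -291, 44, -221

order_id=60: priority < 2 OR status IN ('shipped', 'cancelled') → -320
order_id=61: ELSE → 55
order_id=62: ELSE → 599
order_id=63: priority < 2 OR status IN ('shipped', 'cancelled') → -82
order_id=64: priority < 2 OR status IN ('shipped', 'cancelled') → -575
order_id=65: priority < 2 OR status IN ('shipped', 'cancelled') → -201
order_id=66: priority < 3 OR channel = 'store' → -235
order_id=67: priority < 3 OR channel = 'store' → -262
order_id=68: priority < 2 OR status IN ('shipped', 'cancelled') → -146
order_id=69: priority < 2 OR status IN ('shipped', 'cancelled') → -88
order_id=70: priority < 2 OR status IN ('shipped', 'cancelled') → -350
order_id=71: priority < 2 OR status IN ('shipped', 'cancelled') → -291
order_id=72: ELSE → 44
order_id=73: priority < 3 OR channel = 'store' → -221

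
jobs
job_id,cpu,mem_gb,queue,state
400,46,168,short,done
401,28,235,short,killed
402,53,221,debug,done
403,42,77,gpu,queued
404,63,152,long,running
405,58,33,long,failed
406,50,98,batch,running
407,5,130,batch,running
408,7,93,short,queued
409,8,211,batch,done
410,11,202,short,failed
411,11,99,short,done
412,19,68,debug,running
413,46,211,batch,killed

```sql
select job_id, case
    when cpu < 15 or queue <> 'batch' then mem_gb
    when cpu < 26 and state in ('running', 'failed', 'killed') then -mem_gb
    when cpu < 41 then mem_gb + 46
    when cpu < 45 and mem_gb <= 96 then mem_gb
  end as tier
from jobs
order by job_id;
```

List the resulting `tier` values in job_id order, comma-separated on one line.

job_id=400: cpu < 15 or queue <> 'batch' → 168
job_id=401: cpu < 15 or queue <> 'batch' → 235
job_id=402: cpu < 15 or queue <> 'batch' → 221
job_id=403: cpu < 15 or queue <> 'batch' → 77
job_id=404: cpu < 15 or queue <> 'batch' → 152
job_id=405: cpu < 15 or queue <> 'batch' → 33
job_id=406: (no match → NULL) → NULL
job_id=407: cpu < 15 or queue <> 'batch' → 130
job_id=408: cpu < 15 or queue <> 'batch' → 93
job_id=409: cpu < 15 or queue <> 'batch' → 211
job_id=410: cpu < 15 or queue <> 'batch' → 202
job_id=411: cpu < 15 or queue <> 'batch' → 99
job_id=412: cpu < 15 or queue <> 'batch' → 68
job_id=413: (no match → NULL) → NULL

168, 235, 221, 77, 152, 33, NULL, 130, 93, 211, 202, 99, 68, NULL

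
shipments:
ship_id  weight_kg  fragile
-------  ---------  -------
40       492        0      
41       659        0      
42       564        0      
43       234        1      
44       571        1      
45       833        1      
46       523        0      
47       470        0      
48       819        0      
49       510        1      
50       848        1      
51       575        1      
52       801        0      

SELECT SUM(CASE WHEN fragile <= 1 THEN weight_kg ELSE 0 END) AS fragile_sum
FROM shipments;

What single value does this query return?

ship_id=40: ✓ → 492
ship_id=41: ✓ → 659
ship_id=42: ✓ → 564
ship_id=43: ✓ → 234
ship_id=44: ✓ → 571
ship_id=45: ✓ → 833
ship_id=46: ✓ → 523
ship_id=47: ✓ → 470
ship_id=48: ✓ → 819
ship_id=49: ✓ → 510
ship_id=50: ✓ → 848
ship_id=51: ✓ → 575
ship_id=52: ✓ → 801
fragile_sum = 492 + 659 + 564 + 234 + 571 + 833 + 523 + 470 + 819 + 510 + 848 + 575 + 801 = 7899

7899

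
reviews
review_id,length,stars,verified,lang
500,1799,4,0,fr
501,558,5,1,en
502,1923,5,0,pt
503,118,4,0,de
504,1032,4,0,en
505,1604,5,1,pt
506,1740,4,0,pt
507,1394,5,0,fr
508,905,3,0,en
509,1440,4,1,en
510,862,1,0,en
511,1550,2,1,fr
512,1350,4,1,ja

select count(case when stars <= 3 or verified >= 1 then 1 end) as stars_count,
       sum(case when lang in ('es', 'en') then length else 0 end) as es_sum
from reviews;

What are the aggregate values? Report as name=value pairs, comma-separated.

stars_count=7, es_sum=4797

[stars_count: stars <= 3 or verified >= 1]
review_id=500: ✗
review_id=501: ✓ → 1
review_id=502: ✗
review_id=503: ✗
review_id=504: ✗
review_id=505: ✓ → 1
review_id=506: ✗
review_id=507: ✗
review_id=508: ✓ → 1
review_id=509: ✓ → 1
review_id=510: ✓ → 1
review_id=511: ✓ → 1
review_id=512: ✓ → 1
stars_count = COUNT(1, 1, 1, 1, 1, 1, 1) = 7
—
[es_sum: lang in ('es', 'en')]
review_id=500: ✗
review_id=501: ✓ → 558
review_id=502: ✗
review_id=503: ✗
review_id=504: ✓ → 1032
review_id=505: ✗
review_id=506: ✗
review_id=507: ✗
review_id=508: ✓ → 905
review_id=509: ✓ → 1440
review_id=510: ✓ → 862
review_id=511: ✗
review_id=512: ✗
es_sum = 558 + 1032 + 905 + 1440 + 862 = 4797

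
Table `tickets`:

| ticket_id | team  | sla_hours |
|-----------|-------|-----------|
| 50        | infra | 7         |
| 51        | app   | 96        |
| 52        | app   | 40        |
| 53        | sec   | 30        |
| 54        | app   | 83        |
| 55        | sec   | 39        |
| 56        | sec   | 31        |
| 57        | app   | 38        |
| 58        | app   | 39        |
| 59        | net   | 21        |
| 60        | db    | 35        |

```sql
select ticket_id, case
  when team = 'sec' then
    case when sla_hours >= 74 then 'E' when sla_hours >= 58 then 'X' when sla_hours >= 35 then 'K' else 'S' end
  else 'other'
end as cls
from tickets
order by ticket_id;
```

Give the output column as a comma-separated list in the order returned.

other, other, other, S, other, K, S, other, other, other, other

ticket_id=50: team='infra' → outer ELSE → other
ticket_id=51: team='app' → outer ELSE → other
ticket_id=52: team='app' → outer ELSE → other
ticket_id=53: team='sec' → inner[ELSE] → S
ticket_id=54: team='app' → outer ELSE → other
ticket_id=55: team='sec' → inner[sla_hours >= 35] → K
ticket_id=56: team='sec' → inner[ELSE] → S
ticket_id=57: team='app' → outer ELSE → other
ticket_id=58: team='app' → outer ELSE → other
ticket_id=59: team='net' → outer ELSE → other
ticket_id=60: team='db' → outer ELSE → other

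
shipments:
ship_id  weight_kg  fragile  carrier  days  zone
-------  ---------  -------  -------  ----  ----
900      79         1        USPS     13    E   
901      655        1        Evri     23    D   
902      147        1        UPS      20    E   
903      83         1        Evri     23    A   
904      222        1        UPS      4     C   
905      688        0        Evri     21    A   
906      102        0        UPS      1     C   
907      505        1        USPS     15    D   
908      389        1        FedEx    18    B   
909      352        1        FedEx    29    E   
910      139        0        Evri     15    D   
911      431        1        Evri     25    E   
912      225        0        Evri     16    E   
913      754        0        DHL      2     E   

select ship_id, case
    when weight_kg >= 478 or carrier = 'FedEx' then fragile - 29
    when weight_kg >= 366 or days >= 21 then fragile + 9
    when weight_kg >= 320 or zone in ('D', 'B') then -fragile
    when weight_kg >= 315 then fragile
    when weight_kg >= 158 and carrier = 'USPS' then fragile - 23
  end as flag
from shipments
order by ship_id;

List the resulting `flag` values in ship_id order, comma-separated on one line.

ship_id=900: (no match → NULL) → NULL
ship_id=901: weight_kg >= 478 or carrier = 'FedEx' → -28
ship_id=902: (no match → NULL) → NULL
ship_id=903: weight_kg >= 366 or days >= 21 → 10
ship_id=904: (no match → NULL) → NULL
ship_id=905: weight_kg >= 478 or carrier = 'FedEx' → -29
ship_id=906: (no match → NULL) → NULL
ship_id=907: weight_kg >= 478 or carrier = 'FedEx' → -28
ship_id=908: weight_kg >= 478 or carrier = 'FedEx' → -28
ship_id=909: weight_kg >= 478 or carrier = 'FedEx' → -28
ship_id=910: weight_kg >= 320 or zone in ('D', 'B') → 0
ship_id=911: weight_kg >= 366 or days >= 21 → 10
ship_id=912: (no match → NULL) → NULL
ship_id=913: weight_kg >= 478 or carrier = 'FedEx' → -29

NULL, -28, NULL, 10, NULL, -29, NULL, -28, -28, -28, 0, 10, NULL, -29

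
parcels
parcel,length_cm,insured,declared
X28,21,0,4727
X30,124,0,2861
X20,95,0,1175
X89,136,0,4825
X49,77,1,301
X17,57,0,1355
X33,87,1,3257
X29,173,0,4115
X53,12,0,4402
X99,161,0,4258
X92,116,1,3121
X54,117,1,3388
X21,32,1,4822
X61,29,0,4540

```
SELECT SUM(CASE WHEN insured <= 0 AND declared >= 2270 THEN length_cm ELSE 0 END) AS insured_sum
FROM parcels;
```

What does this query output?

parcel=X28: ✓ → 21
parcel=X30: ✓ → 124
parcel=X20: ✗
parcel=X89: ✓ → 136
parcel=X49: ✗
parcel=X17: ✗
parcel=X33: ✗
parcel=X29: ✓ → 173
parcel=X53: ✓ → 12
parcel=X99: ✓ → 161
parcel=X92: ✗
parcel=X54: ✗
parcel=X21: ✗
parcel=X61: ✓ → 29
insured_sum = 21 + 124 + 136 + 173 + 12 + 161 + 29 = 656

656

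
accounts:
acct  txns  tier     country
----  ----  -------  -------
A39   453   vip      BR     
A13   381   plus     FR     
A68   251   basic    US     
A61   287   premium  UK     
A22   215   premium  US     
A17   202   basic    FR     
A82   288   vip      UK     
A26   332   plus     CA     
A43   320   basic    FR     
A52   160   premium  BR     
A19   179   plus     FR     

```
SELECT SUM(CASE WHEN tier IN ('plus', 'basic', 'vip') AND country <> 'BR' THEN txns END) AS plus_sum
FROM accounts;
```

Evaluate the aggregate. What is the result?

acct=A39: ✗
acct=A13: ✓ → 381
acct=A68: ✓ → 251
acct=A61: ✗
acct=A22: ✗
acct=A17: ✓ → 202
acct=A82: ✓ → 288
acct=A26: ✓ → 332
acct=A43: ✓ → 320
acct=A52: ✗
acct=A19: ✓ → 179
plus_sum = 381 + 251 + 202 + 288 + 332 + 320 + 179 = 1953

1953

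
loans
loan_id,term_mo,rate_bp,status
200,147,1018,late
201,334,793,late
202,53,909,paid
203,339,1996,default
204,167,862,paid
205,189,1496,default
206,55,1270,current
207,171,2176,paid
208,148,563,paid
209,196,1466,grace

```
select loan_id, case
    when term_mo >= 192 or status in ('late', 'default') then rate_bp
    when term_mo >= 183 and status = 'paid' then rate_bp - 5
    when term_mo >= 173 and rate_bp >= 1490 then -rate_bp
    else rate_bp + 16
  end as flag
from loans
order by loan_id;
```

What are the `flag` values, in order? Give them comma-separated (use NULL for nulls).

loan_id=200: term_mo >= 192 or status in ('late', 'default') → 1018
loan_id=201: term_mo >= 192 or status in ('late', 'default') → 793
loan_id=202: ELSE → 925
loan_id=203: term_mo >= 192 or status in ('late', 'default') → 1996
loan_id=204: ELSE → 878
loan_id=205: term_mo >= 192 or status in ('late', 'default') → 1496
loan_id=206: ELSE → 1286
loan_id=207: ELSE → 2192
loan_id=208: ELSE → 579
loan_id=209: term_mo >= 192 or status in ('late', 'default') → 1466

1018, 793, 925, 1996, 878, 1496, 1286, 2192, 579, 1466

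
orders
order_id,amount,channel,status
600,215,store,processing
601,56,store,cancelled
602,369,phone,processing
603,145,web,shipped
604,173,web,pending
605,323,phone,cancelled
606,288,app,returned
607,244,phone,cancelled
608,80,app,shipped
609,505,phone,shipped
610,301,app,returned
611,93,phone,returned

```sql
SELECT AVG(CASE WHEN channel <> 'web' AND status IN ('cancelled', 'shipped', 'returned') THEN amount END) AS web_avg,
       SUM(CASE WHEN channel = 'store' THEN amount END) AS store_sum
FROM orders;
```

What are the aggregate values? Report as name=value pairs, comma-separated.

web_avg=236.25, store_sum=271

[web_avg: channel <> 'web' AND status IN ('cancelled', 'shipped', 'returned')]
order_id=600: ✗
order_id=601: ✓ → 56
order_id=602: ✗
order_id=603: ✗
order_id=604: ✗
order_id=605: ✓ → 323
order_id=606: ✓ → 288
order_id=607: ✓ → 244
order_id=608: ✓ → 80
order_id=609: ✓ → 505
order_id=610: ✓ → 301
order_id=611: ✓ → 93
web_avg = (56 + 323 + 288 + 244 + 80 + 505 + 301 + 93) / 8 = 236.25
—
[store_sum: channel = 'store']
order_id=600: ✓ → 215
order_id=601: ✓ → 56
order_id=602: ✗
order_id=603: ✗
order_id=604: ✗
order_id=605: ✗
order_id=606: ✗
order_id=607: ✗
order_id=608: ✗
order_id=609: ✗
order_id=610: ✗
order_id=611: ✗
store_sum = 215 + 56 = 271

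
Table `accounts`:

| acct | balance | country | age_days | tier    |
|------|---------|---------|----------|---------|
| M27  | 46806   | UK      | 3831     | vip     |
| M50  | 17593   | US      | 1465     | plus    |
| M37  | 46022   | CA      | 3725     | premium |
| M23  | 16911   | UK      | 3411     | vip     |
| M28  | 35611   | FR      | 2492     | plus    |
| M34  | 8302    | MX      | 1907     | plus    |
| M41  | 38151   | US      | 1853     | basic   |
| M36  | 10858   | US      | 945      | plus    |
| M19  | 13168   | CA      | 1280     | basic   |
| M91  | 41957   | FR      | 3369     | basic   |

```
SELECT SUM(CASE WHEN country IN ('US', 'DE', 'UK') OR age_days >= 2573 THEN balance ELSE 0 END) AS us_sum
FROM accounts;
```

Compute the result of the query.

218298

acct=M27: ✓ → 46806
acct=M50: ✓ → 17593
acct=M37: ✓ → 46022
acct=M23: ✓ → 16911
acct=M28: ✗
acct=M34: ✗
acct=M41: ✓ → 38151
acct=M36: ✓ → 10858
acct=M19: ✗
acct=M91: ✓ → 41957
us_sum = 46806 + 17593 + 46022 + 16911 + 38151 + 10858 + 41957 = 218298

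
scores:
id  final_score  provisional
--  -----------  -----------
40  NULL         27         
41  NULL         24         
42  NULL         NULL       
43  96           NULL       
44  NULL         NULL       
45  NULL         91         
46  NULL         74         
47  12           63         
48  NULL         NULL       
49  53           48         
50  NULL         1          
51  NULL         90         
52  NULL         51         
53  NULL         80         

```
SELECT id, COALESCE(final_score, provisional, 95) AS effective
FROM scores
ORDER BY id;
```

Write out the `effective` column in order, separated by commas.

27, 24, 95, 96, 95, 91, 74, 12, 95, 53, 1, 90, 51, 80

id=40: final_score=NULL, provisional=27 → 27
id=41: final_score=NULL, provisional=24 → 24
id=42: final_score=NULL, provisional=NULL, → literal 95 → 95
id=43: final_score=96 → 96
id=44: final_score=NULL, provisional=NULL, → literal 95 → 95
id=45: final_score=NULL, provisional=91 → 91
id=46: final_score=NULL, provisional=74 → 74
id=47: final_score=12 → 12
id=48: final_score=NULL, provisional=NULL, → literal 95 → 95
id=49: final_score=53 → 53
id=50: final_score=NULL, provisional=1 → 1
id=51: final_score=NULL, provisional=90 → 90
id=52: final_score=NULL, provisional=51 → 51
id=53: final_score=NULL, provisional=80 → 80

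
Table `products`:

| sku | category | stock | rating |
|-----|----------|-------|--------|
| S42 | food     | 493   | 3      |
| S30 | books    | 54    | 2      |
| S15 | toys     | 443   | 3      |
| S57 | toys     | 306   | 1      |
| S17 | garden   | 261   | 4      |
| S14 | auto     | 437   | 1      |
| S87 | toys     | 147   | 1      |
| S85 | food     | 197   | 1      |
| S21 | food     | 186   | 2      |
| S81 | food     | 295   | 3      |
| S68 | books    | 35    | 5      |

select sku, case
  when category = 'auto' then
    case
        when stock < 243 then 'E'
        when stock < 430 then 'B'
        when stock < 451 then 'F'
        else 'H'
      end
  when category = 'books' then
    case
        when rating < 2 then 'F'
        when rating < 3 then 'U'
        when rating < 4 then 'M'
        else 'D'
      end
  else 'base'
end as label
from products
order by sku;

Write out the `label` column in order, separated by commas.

sku=S14: category='auto' → inner[stock < 451] → F
sku=S15: category='toys' → outer ELSE → base
sku=S17: category='garden' → outer ELSE → base
sku=S21: category='food' → outer ELSE → base
sku=S30: category='books' → inner[rating < 3] → U
sku=S42: category='food' → outer ELSE → base
sku=S57: category='toys' → outer ELSE → base
sku=S68: category='books' → inner[ELSE] → D
sku=S81: category='food' → outer ELSE → base
sku=S85: category='food' → outer ELSE → base
sku=S87: category='toys' → outer ELSE → base

F, base, base, base, U, base, base, D, base, base, base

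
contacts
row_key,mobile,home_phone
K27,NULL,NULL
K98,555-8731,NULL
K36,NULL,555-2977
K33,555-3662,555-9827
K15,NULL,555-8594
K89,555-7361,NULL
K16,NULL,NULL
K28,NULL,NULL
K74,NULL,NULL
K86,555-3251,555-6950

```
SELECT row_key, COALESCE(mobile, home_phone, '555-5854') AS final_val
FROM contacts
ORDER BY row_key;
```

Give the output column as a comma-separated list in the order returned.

555-8594, 555-5854, 555-5854, 555-5854, 555-3662, 555-2977, 555-5854, 555-3251, 555-7361, 555-8731

row_key=K15: mobile=NULL, home_phone=555-8594 → 555-8594
row_key=K16: mobile=NULL, home_phone=NULL, → literal 555-5854 → 555-5854
row_key=K27: mobile=NULL, home_phone=NULL, → literal 555-5854 → 555-5854
row_key=K28: mobile=NULL, home_phone=NULL, → literal 555-5854 → 555-5854
row_key=K33: mobile=555-3662 → 555-3662
row_key=K36: mobile=NULL, home_phone=555-2977 → 555-2977
row_key=K74: mobile=NULL, home_phone=NULL, → literal 555-5854 → 555-5854
row_key=K86: mobile=555-3251 → 555-3251
row_key=K89: mobile=555-7361 → 555-7361
row_key=K98: mobile=555-8731 → 555-8731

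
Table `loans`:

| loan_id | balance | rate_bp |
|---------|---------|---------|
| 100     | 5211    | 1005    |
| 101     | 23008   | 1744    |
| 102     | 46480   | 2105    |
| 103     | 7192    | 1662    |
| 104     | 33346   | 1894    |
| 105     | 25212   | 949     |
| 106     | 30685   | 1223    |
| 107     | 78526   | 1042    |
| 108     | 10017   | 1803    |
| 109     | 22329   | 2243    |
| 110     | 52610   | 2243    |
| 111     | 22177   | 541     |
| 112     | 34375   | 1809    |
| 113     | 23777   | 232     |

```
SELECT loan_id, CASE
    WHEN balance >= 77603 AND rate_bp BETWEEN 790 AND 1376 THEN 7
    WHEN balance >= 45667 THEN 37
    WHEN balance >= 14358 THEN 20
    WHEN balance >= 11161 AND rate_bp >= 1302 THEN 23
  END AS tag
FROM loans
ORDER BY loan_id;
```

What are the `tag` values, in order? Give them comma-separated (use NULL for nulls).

loan_id=100: (no match → NULL) → NULL
loan_id=101: balance >= 14358 → 20
loan_id=102: balance >= 45667 → 37
loan_id=103: (no match → NULL) → NULL
loan_id=104: balance >= 14358 → 20
loan_id=105: balance >= 14358 → 20
loan_id=106: balance >= 14358 → 20
loan_id=107: balance >= 77603 AND rate_bp BETWEEN 790 AND 1376 → 7
loan_id=108: (no match → NULL) → NULL
loan_id=109: balance >= 14358 → 20
loan_id=110: balance >= 45667 → 37
loan_id=111: balance >= 14358 → 20
loan_id=112: balance >= 14358 → 20
loan_id=113: balance >= 14358 → 20

NULL, 20, 37, NULL, 20, 20, 20, 7, NULL, 20, 37, 20, 20, 20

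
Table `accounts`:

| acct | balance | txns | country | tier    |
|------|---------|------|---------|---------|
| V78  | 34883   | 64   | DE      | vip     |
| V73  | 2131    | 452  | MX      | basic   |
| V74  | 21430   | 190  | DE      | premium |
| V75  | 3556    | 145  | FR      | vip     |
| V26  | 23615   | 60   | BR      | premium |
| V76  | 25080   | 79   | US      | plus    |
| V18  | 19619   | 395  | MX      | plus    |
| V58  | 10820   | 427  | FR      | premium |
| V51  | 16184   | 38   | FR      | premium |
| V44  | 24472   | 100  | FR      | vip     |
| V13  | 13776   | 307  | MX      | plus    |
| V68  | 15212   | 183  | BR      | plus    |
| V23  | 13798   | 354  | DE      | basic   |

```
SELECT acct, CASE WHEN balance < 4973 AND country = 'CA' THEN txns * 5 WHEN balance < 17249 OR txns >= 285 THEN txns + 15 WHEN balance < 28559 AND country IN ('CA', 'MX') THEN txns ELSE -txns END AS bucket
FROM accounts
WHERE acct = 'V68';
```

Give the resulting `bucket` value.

acct = V68: balance=15212, txns=183, country=BR, tier=plus.
balance < 4973 AND country = 'CA' → false
balance < 17249 OR txns >= 285 → true → 198

198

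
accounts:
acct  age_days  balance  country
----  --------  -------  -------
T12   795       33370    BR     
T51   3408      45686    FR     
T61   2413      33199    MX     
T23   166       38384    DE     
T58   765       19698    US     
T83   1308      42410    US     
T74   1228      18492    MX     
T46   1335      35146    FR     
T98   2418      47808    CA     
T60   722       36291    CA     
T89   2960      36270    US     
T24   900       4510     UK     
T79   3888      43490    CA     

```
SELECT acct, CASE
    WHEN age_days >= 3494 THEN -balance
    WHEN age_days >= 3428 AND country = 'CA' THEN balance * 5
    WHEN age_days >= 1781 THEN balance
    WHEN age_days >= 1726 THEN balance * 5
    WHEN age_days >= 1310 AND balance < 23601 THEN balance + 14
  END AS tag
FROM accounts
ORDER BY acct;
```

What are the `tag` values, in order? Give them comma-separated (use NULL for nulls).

acct=T12: (no match → NULL) → NULL
acct=T23: (no match → NULL) → NULL
acct=T24: (no match → NULL) → NULL
acct=T46: (no match → NULL) → NULL
acct=T51: age_days >= 1781 → 45686
acct=T58: (no match → NULL) → NULL
acct=T60: (no match → NULL) → NULL
acct=T61: age_days >= 1781 → 33199
acct=T74: (no match → NULL) → NULL
acct=T79: age_days >= 3494 → -43490
acct=T83: (no match → NULL) → NULL
acct=T89: age_days >= 1781 → 36270
acct=T98: age_days >= 1781 → 47808

NULL, NULL, NULL, NULL, 45686, NULL, NULL, 33199, NULL, -43490, NULL, 36270, 47808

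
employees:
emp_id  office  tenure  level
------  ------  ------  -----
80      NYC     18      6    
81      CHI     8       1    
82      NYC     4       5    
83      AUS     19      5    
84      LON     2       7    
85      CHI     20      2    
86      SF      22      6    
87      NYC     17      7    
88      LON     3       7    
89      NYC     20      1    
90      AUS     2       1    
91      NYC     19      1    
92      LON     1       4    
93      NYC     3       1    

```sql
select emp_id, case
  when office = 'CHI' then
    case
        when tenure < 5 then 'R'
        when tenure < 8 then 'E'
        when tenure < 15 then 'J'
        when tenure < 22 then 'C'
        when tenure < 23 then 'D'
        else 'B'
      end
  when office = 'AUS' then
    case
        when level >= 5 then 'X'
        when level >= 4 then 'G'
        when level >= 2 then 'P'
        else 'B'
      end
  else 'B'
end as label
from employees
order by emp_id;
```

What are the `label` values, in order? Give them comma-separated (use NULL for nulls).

emp_id=80: office='NYC' → outer ELSE → B
emp_id=81: office='CHI' → inner[tenure < 15] → J
emp_id=82: office='NYC' → outer ELSE → B
emp_id=83: office='AUS' → inner[level >= 5] → X
emp_id=84: office='LON' → outer ELSE → B
emp_id=85: office='CHI' → inner[tenure < 22] → C
emp_id=86: office='SF' → outer ELSE → B
emp_id=87: office='NYC' → outer ELSE → B
emp_id=88: office='LON' → outer ELSE → B
emp_id=89: office='NYC' → outer ELSE → B
emp_id=90: office='AUS' → inner[ELSE] → B
emp_id=91: office='NYC' → outer ELSE → B
emp_id=92: office='LON' → outer ELSE → B
emp_id=93: office='NYC' → outer ELSE → B

B, J, B, X, B, C, B, B, B, B, B, B, B, B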